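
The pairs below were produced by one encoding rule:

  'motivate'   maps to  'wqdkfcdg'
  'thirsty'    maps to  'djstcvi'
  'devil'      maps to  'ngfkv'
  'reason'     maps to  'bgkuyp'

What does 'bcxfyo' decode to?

random

The shifts repeat in a cycle of length 2: positions 0,1,… shift by +10, +2, then the pattern repeats.
Undoing it on bcxfyo: b−10=r, c−2=a, x−10=n, f−2=d, y−10=o, o−2=m.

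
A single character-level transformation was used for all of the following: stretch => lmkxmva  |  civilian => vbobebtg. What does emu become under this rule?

xfn

Compare letters: s→l is +19, t→m is +19, r→k is +19 — a constant shift. It's a constant shift of +19 (ROT19).
Applying it to emu: e+19=x, m+19=f, u+19=n.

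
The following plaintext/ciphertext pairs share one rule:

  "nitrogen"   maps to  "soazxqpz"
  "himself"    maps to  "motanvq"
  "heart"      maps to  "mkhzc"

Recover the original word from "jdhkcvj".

exactly

Each letter shifts forward by (position + 5), i.e. 5, 6, 7, … — the shift grows by one for each successive letter.
Reversing it on jdhkcvj: j−5=e, d−6=x, h−7=a, k−8=c, c−9=t, v−10=l, j−11=y.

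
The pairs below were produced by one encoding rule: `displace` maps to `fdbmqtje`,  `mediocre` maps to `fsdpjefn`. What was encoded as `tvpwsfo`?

The output letters match the input read backwards, each shifted +1: displace reversed is ecalpsid. Two steps: reverse the string, then apply a Caesar shift of +1.
Decoding tvpwsfo: shift back: t−1=s, v−1=u, p−1=o, w−1=v, s−1=r, f−1=e, o−1=n → suovren; then reverse → nervous.

nervous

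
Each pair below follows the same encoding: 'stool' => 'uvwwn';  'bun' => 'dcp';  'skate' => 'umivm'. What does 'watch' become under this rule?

yivej

The shift depends on letter class: consonant s→u is +2, but vowel o→w is +8. The rule splits by letter class: vowels +8, consonants +2.
Applying it to watch: w(cons)+2=y, a(vowel)+8=i, t(cons)+2=v, c(cons)+2=e, h(cons)+2=j.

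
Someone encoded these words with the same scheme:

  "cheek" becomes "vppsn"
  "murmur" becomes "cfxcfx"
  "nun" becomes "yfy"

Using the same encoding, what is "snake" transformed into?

pvlyd

The output letters match the input read backwards, each shifted +11: cheek reversed is keehc. Two steps: reverse the string, then apply a Caesar shift of +11.
On snake: reverse → ekans; then shift: e+11=p, k+11=v, a+11=l, n+11=y, s+11=d.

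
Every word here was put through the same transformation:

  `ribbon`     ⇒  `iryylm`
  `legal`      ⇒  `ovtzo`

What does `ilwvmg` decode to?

rodent

Each pair mirrors across the alphabet (r↔i, i↔r, b↔y): positions sum to 25. This is the alphabet-reversal cipher (Atbash): a becomes z, b becomes y, etc.
Undoing it on ilwvmg: i↔r, l↔o, w↔d, v↔e, m↔n, g↔t.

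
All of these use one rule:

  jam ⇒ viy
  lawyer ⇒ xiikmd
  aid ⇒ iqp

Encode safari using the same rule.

eiridq

The rule splits by letter class: vowels +8, consonants +12.
For safari: s(cons)+12=e, a(vowel)+8=i, f(cons)+12=r, a(vowel)+8=i, r(cons)+12=d, i(vowel)+8=q.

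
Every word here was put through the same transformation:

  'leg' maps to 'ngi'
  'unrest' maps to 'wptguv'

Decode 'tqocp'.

Compare letters: l→n is +2, e→g is +2, g→i is +2 — a constant shift. Each letter is shifted forward by 2 in the alphabet (a Caesar shift of +2).
Undoing it on tqocp: t−2=r, q−2=o, o−2=m, c−2=a, p−2=n.

roman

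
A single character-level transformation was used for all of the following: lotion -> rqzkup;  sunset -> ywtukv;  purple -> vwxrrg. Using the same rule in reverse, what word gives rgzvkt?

letter

Shifts by position in lotion: pos 0: l→r (+6), pos 1: o→q (+2), pos 2: t→z (+6), pos 3: i→k (+2) — repeating every 2. The shifts repeat in a cycle of length 2: positions 0,1,… shift by +6, +2, then the pattern repeats.
Undoing it on rgzvkt: r−6=l, g−2=e, z−6=t, v−2=t, k−6=e, t−2=r.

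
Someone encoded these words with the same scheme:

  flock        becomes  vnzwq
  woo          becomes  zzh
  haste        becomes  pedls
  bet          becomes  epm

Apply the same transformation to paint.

eytla

The output letters match the input read backwards, each shifted +11: flock reversed is kcolf. Read the word backwards and shift each letter +11.
On paint: reverse → tniap; then shift: t+11=e, n+11=y, i+11=t, a+11=l, p+11=a.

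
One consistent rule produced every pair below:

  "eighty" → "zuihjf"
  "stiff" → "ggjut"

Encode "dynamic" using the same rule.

Two steps: reverse the string, then apply a Caesar shift of +1.
On dynamic: reverse → cimanyd; then shift: c+1=d, i+1=j, m+1=n, a+1=b, n+1=o, y+1=z, d+1=e.

djnboze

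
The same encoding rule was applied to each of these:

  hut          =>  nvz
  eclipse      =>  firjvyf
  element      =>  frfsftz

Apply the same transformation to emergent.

The shift depends on letter class: consonant h→n is +6, but vowel u→v is +1. Vowels shift forward by 1 and consonants shift forward by 6.
For emergent: e(vowel)+1=f, m(cons)+6=s, e(vowel)+1=f, r(cons)+6=x, g(cons)+6=m, e(vowel)+1=f, n(cons)+6=t, t(cons)+6=z.

fsfxmftz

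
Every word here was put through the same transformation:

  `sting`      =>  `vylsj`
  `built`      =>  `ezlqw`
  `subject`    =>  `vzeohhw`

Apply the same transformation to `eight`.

Shifts by position in sting: pos 0: s→v (+3), pos 1: t→y (+5), pos 2: i→l (+3), pos 3: n→s (+5) — repeating every 2. It's a Vigenère-style cipher with numeric key [3,5]: position i shifts by key[i mod 2].
For eight: e+3=h, i+5=n, g+3=j, h+5=m, t+3=w.

hnjmw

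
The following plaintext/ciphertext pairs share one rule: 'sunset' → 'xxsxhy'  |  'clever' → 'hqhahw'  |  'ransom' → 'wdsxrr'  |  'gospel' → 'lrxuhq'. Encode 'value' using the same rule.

adqxh

The shift depends on letter class: consonant s→x is +5, but vowel u→x is +3. The rule splits by letter class: vowels +3, consonants +5.
On value: v(cons)+5=a, a(vowel)+3=d, l(cons)+5=q, u(vowel)+3=x, e(vowel)+3=h.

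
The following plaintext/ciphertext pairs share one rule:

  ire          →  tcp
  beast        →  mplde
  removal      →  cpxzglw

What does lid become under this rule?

wto

Every letter moves 11 places later in the alphabet, wrapping around z→a.
Applying it to lid: l+11=w, i+11=t, d+11=o.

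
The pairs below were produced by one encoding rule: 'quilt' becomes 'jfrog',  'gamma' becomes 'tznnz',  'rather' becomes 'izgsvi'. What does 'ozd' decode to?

law

Each pair mirrors across the alphabet (q↔j, u↔f, i↔r): positions sum to 25. Each letter is replaced by its mirror in the alphabet: a↔z, b↔y, c↔x, and so on (the Atbash cipher).
Reversing it on ozd: o↔l, z↔a, d↔w.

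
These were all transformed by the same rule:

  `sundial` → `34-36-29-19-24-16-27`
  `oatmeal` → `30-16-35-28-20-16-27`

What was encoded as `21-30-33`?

s is letter #19 and maps to 34: an offset of 15. Each letter is replaced by its alphabet position (a=1..z=26) + 15.
Undoing it on 21-30-33: 21→(21−15)÷1=6=f, 30→(30−15)÷1=15=o, 33→(33−15)÷1=18=r.

for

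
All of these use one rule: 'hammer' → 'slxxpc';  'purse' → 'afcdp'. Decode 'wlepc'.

later

This is a Caesar cipher with shift 11.
Reversing it on wlepc: w−11=l, l−11=a, e−11=t, p−11=e, c−11=r.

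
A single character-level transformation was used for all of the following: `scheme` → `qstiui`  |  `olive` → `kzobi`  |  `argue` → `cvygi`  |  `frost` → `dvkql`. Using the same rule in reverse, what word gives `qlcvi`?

stare

Treating letters as 0–25, the rule is x ↦ 21x + 2 (mod 26).
Decoding qlcvi: q(16)→5·(16−2)≡18=s; l(11)→5·(11−2)≡19=t; c(2)→5·(2−2)≡0=a; v(21)→5·(21−2)≡17=r; i(8)→5·(8−2)≡4=e (all mod 26).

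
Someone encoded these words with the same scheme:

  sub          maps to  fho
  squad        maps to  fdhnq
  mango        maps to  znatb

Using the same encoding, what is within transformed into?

Compare letters: s→f is +13, u→h is +13, b→o is +13 — a constant shift. Each letter is shifted forward by 13 in the alphabet (a Caesar shift of +13).
On within: w+13=j, i+13=v, t+13=g, h+13=u, i+13=v, n+13=a.

jvguva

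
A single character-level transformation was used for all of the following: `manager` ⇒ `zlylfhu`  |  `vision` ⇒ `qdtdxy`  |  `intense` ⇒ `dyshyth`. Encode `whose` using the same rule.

m(12)→z(25) and a(0)→l(11) fit y≡25x+11 (mod 26); the inverse of 25 mod 26 is 25. Each letter's alphabet position (a=0..z=25) is mapped through 25·x+11 mod 26 — an affine cipher.
On whose: w(22)→25·22+11≡15=p; h(7)→25·7+11≡4=e; o(14)→25·14+11≡23=x; s(18)→25·18+11≡19=t; e(4)→25·4+11≡7=h (all mod 26).

pexth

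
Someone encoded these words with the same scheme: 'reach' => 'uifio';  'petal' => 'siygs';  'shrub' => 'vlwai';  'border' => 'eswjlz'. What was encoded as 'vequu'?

salon

Each letter shifts forward by (position + 3), i.e. 3, 4, 5, … — the shift grows by one for each successive letter.
Undoing it on vequu: v−3=s, e−4=a, q−5=l, u−6=o, u−7=n.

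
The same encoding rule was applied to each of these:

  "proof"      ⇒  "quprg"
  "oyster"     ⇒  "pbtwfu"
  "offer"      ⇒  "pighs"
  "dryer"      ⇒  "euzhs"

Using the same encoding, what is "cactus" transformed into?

Shifts by position in proof: pos 0: p→q (+1), pos 1: r→u (+3), pos 2: o→p (+1), pos 3: o→r (+3) — repeating every 2. The shifts repeat in a cycle of length 2: positions 0,1,… shift by +1, +3, then the pattern repeats.
For cactus: c+1=d, a+3=d, c+1=d, t+3=w, u+1=v, s+3=v.

dddwvv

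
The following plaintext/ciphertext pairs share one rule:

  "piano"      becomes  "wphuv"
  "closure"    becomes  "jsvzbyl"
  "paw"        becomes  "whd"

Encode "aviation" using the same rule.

This is a Caesar cipher with shift 7.
On aviation: a+7=h, v+7=c, i+7=p, a+7=h, t+7=a, i+7=p, o+7=v, n+7=u.

hcphapvu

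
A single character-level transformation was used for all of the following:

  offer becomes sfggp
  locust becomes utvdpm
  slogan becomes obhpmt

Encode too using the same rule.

The output letters match the input read backwards, each shifted +1: offer reversed is reffo. The word is reversed, then every letter is shifted forward by 1.
On too: reverse → oot; then shift: o+1=p, o+1=p, t+1=u.

ppu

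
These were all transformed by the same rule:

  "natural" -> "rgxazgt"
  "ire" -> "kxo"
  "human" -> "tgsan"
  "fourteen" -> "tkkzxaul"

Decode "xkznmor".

The output letters match the input read backwards, each shifted +6: natural reversed is larutan. Read the word backwards and shift each letter +6.
Reversing it on xkznmor: shift back: x−6=r, k−6=e, z−6=t, n−6=h, m−6=g, o−6=i, r−6=l → rethgil; then reverse → lighter.

lighter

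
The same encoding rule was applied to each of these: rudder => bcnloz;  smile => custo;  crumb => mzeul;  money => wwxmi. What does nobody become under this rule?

xwlwng

Shifts by position in rudder: pos 0: r→b (+10), pos 1: u→c (+8), pos 2: d→n (+10), pos 3: d→l (+8) — repeating every 2. It's a Vigenère-style cipher with numeric key [10,8]: position i shifts by key[i mod 2].
For nobody: n+10=x, o+8=w, b+10=l, o+8=w, d+10=n, y+8=g.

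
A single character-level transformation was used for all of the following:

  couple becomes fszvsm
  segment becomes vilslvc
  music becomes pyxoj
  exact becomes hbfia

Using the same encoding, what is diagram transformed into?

In couple: c→f is +3, o→s is +4, u→z is +5, p→v is +6 — the shift increases by 1 each position. Each letter shifts forward by (position + 3), i.e. 3, 4, 5, … — the shift grows by one for each successive letter.
For diagram: d+3=g, i+4=m, a+5=f, g+6=m, r+7=y, a+8=i, m+9=v.

gmfmyiv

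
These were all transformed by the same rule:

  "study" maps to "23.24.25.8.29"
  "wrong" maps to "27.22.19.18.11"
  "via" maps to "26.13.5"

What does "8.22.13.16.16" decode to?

drill

s is letter #19 and maps to 23: an offset of 4. The number is (letter's place in the alphabet, a=1) + 4.
Decoding 8.22.13.16.16: 8→(8−4)÷1=4=d, 22→(22−4)÷1=18=r, 13→(13−4)÷1=9=i, 16→(16−4)÷1=12=l, 16→(16−4)÷1=12=l.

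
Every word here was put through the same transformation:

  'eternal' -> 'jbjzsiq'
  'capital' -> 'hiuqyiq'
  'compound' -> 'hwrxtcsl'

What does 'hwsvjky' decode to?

It's a Vigenère-style cipher with numeric key [5,8]: position i shifts by key[i mod 2].
Decoding hwsvjky: h−5=c, w−8=o, s−5=n, v−8=n, j−5=e, k−8=c, y−5=t.

connect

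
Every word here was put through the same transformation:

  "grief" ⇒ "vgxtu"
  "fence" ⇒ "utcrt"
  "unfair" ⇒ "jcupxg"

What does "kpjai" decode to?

vault

Compare letters: g→v is +15, r→g is +15, i→x is +15 — a constant shift. This is a Caesar cipher with shift 15.
Undoing it on kpjai: k−15=v, p−15=a, j−15=u, a−15=l, i−15=t.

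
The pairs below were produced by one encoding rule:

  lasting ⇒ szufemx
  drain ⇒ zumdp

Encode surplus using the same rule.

egxbdge

The word is reversed, then every letter is shifted forward by 12.
Applying it to surplus: reverse → sulprus; then shift: s+12=e, u+12=g, l+12=x, p+12=b, r+12=d, u+12=g, s+12=e.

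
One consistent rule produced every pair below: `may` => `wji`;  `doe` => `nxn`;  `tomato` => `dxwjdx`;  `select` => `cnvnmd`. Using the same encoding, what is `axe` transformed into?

jhn

The shift depends on letter class: consonant m→w is +10, but vowel a→j is +9. The rule splits by letter class: vowels +9, consonants +10.
On axe: a(vowel)+9=j, x(cons)+10=h, e(vowel)+9=n.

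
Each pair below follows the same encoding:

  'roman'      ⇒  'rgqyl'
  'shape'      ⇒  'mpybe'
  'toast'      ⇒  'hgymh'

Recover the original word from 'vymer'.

r(17)→r(17) and o(14)→g(6) fit y≡21x+24 (mod 26); the inverse of 21 mod 26 is 5. Each letter's alphabet position (a=0..z=25) is mapped through 21·x+24 mod 26 — an affine cipher.
Decoding vymer: v(21)→5·(21−24)≡11=l; y(24)→5·(24−24)≡0=a; m(12)→5·(12−24)≡18=s; e(4)→5·(4−24)≡4=e; r(17)→5·(17−24)≡17=r (all mod 26).

laser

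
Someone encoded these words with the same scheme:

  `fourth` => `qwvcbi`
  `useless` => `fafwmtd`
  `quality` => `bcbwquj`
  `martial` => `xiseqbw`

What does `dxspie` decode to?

spread

The shifts repeat in a cycle of length 3: positions 0,1,… shift by +11, +8, +1, then the pattern repeats.
Reversing it on dxspie: d−11=s, x−8=p, s−1=r, p−11=e, i−8=a, e−1=d.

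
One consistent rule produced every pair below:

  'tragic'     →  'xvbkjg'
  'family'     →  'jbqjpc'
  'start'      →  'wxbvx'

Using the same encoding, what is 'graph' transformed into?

kvbtl

Two shifts are in play — +1 for a/e/i/o/u, +4 for every other letter.
Applying it to graph: g(cons)+4=k, r(cons)+4=v, a(vowel)+1=b, p(cons)+4=t, h(cons)+4=l.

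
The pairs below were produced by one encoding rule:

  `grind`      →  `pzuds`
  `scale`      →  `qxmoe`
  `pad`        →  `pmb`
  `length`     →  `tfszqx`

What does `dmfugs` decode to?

The word is reversed, then every letter is shifted forward by 12.
Reversing it on dmfugs: shift back: d−12=r, m−12=a, f−12=t, u−12=i, g−12=u, s−12=g → ratiug; then reverse → guitar.

guitar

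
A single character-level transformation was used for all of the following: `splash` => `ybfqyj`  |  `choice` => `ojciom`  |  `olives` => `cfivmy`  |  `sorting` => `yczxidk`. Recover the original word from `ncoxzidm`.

doctrine

s(18)→y(24) and p(15)→b(1) fit y≡25x+16 (mod 26); the inverse of 25 mod 26 is 25. Treating letters as 0–25, the rule is x ↦ 25x + 16 (mod 26).
Decoding ncoxzidm: n(13)→25·(13−16)≡3=d; c(2)→25·(2−16)≡14=o; o(14)→25·(14−16)≡2=c; x(23)→25·(23−16)≡19=t; z(25)→25·(25−16)≡17=r; i(8)→25·(8−16)≡8=i; d(3)→25·(3−16)≡13=n; m(12)→25·(12−16)≡4=e (all mod 26).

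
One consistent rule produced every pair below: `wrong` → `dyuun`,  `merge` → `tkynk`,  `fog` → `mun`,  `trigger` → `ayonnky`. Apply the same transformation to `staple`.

zagwsk

The shift depends on letter class: consonant w→d is +7, but vowel o→u is +6. Two shifts are in play — +6 for a/e/i/o/u, +7 for every other letter.
For staple: s(cons)+7=z, t(cons)+7=a, a(vowel)+6=g, p(cons)+7=w, l(cons)+7=s, e(vowel)+6=k.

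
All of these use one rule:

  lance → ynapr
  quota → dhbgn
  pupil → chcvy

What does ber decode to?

Compare letters: l→y is +13, a→n is +13, n→a is +13 — a constant shift. It's a constant shift of +13 (ROT13).
Undoing it on ber: b−13=o, e−13=r, r−13=e.

ore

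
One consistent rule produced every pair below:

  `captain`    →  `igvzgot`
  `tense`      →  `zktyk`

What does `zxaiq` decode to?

Every letter moves 6 places later in the alphabet, wrapping around z→a.
Reversing it on zxaiq: z−6=t, x−6=r, a−6=u, i−6=c, q−6=k.

truck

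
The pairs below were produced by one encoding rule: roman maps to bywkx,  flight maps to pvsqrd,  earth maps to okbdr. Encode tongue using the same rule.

dyxqeo

It's a constant shift of +10 (ROT10).
For tongue: t+10=d, o+10=y, n+10=x, g+10=q, u+10=e, e+10=o.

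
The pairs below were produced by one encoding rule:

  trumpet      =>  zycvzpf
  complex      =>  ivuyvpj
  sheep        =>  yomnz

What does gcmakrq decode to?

The shift increases by 1 at each position, starting from +6: 6, 7, 8, ….
Reversing it on gcmakrq: g−6=a, c−7=v, m−8=e, a−9=r, k−10=a, r−11=g, q−12=e.

average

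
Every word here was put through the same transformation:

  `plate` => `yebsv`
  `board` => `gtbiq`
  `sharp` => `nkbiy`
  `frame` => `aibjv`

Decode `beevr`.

Treating letters as 0–25, the rule is x ↦ 5x + 1 (mod 26).
Undoing it on beevr: b(1)→21·(1−1)≡0=a; e(4)→21·(4−1)≡11=l; e(4)→21·(4−1)≡11=l; v(21)→21·(21−1)≡4=e; r(17)→21·(17−1)≡24=y (all mod 26).

alley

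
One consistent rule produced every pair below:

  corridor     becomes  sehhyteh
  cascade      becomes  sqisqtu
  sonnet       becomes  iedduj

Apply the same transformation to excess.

Compare letters: c→s is +16, o→e is +16, r→h is +16 — a constant shift. Each letter is shifted forward by 16 in the alphabet (a Caesar shift of +16).
Applying it to excess: e+16=u, x+16=n, c+16=s, e+16=u, s+16=i, s+16=i.

unsuii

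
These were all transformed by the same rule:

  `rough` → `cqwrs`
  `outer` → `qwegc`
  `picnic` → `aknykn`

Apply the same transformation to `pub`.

The shift depends on letter class: consonant r→c is +11, but vowel o→q is +2. Vowels shift forward by 2 and consonants shift forward by 11.
Applying it to pub: p(cons)+11=a, u(vowel)+2=w, b(cons)+11=m.

awm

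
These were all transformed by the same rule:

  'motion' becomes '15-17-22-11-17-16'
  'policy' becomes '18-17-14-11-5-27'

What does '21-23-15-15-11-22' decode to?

summit

m is letter #13 and maps to 15: an offset of 2. The number is (letter's place in the alphabet, a=1) + 2.
Reversing it on 21-23-15-15-11-22: 21→(21−2)÷1=19=s, 23→(23−2)÷1=21=u, 15→(15−2)÷1=13=m, 15→(15−2)÷1=13=m, 11→(11−2)÷1=9=i, 22→(22−2)÷1=20=t.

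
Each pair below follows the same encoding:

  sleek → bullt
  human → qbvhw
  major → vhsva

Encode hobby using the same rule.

The shift depends on letter class: consonant s→b is +9, but vowel e→l is +7. Vowels shift forward by 7 and consonants shift forward by 9.
Applying it to hobby: h(cons)+9=q, o(vowel)+7=v, b(cons)+9=k, b(cons)+9=k, y(cons)+9=h.

qvkkh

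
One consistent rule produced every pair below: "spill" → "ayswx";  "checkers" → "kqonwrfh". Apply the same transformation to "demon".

Each letter shifts forward by (position + 8), i.e. 8, 9, 10, … — the shift grows by one for each successive letter.
For demon: d+8=l, e+9=n, m+10=w, o+11=z, n+12=z.

lnwzz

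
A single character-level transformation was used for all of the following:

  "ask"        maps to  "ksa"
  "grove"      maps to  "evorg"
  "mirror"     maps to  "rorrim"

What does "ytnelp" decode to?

The output letters match the input read backwards: ask reversed is ksa. It's just the letters in reverse order.
Reversing it on ytnelp: then reverse → plenty.

plenty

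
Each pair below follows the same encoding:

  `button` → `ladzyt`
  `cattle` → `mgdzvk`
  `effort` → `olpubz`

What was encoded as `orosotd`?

Shifts by position in button: pos 0: b→l (+10), pos 1: u→a (+6), pos 2: t→d (+10), pos 3: t→z (+6) — repeating every 2. A repeating key of period 2 is used — shifts +10, +6 over and over.
Reversing it on orosotd: o−10=e, r−6=l, o−10=e, s−6=m, o−10=e, t−6=n, d−10=t.

element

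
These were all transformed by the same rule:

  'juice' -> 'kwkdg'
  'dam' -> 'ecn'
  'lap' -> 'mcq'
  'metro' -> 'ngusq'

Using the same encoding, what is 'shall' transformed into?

The shift depends on letter class: consonant j→k is +1, but vowel u→w is +2. Vowels shift forward by 2 and consonants shift forward by 1.
Applying it to shall: s(cons)+1=t, h(cons)+1=i, a(vowel)+2=c, l(cons)+1=m, l(cons)+1=m.

ticmm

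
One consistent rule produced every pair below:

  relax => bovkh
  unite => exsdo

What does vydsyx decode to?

Compare letters: r→b is +10, e→o is +10, l→v is +10 — a constant shift. Every letter moves 10 places later in the alphabet, wrapping around z→a.
Reversing it on vydsyx: v−10=l, y−10=o, d−10=t, s−10=i, y−10=o, x−10=n.

lotion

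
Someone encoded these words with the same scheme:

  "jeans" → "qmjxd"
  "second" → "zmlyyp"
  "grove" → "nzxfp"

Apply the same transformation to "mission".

The shift increases by 1 at each position, starting from +7: 7, 8, 9, ….
For mission: m+7=t, i+8=q, s+9=b, s+10=c, i+11=t, o+12=a, n+13=a.

tqbctaa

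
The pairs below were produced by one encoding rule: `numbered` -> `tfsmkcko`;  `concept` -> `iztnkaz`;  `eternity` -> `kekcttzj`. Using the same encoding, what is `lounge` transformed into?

Shifts by position in numbered: pos 0: n→t (+6), pos 1: u→f (+11), pos 2: m→s (+6), pos 3: b→m (+11) — repeating every 2. It's a Vigenère-style cipher with numeric key [6,11]: position i shifts by key[i mod 2].
Applying it to lounge: l+6=r, o+11=z, u+6=a, n+11=y, g+6=m, e+11=p.

rzaymp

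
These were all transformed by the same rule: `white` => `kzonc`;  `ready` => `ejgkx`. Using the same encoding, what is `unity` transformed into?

ezota

The output letters match the input read backwards, each shifted +6: white reversed is etihw. Read the word backwards and shift each letter +6.
For unity: reverse → ytinu; then shift: y+6=e, t+6=z, i+6=o, n+6=t, u+6=a.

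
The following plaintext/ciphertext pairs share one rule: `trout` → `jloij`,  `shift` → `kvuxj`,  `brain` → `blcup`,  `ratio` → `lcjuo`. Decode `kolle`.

sorry

t(19)→j(9) and r(17)→l(11) fit y≡25x+2 (mod 26); the inverse of 25 mod 26 is 25. This is an affine cipher: with a=0,…,z=25, each position x becomes (25x+2) mod 26.
Decoding kolle: k(10)→25·(10−2)≡18=s; o(14)→25·(14−2)≡14=o; l(11)→25·(11−2)≡17=r; l(11)→25·(11−2)≡17=r; e(4)→25·(4−2)≡24=y (all mod 26).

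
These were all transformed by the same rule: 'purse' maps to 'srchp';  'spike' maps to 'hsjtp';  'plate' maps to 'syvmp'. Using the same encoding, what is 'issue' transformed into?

jhhrp

p(15)→s(18) and u(20)→r(17) fit y≡5x+21 (mod 26); the inverse of 5 mod 26 is 21. Treating letters as 0–25, the rule is x ↦ 5x + 21 (mod 26).
On issue: i(8)→5·8+21≡9=j; s(18)→5·18+21≡7=h; s(18)→5·18+21≡7=h; u(20)→5·20+21≡17=r; e(4)→5·4+21≡15=p (all mod 26).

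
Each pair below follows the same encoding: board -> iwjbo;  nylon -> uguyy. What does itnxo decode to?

blend

In board: b→i is +7, o→w is +8, a→j is +9, r→b is +10 — the shift increases by 1 each position. Each letter shifts forward by (position + 7), i.e. 7, 8, 9, … — the shift grows by one for each successive letter.
Undoing it on itnxo: i−7=b, t−8=l, n−9=e, x−10=n, o−11=d.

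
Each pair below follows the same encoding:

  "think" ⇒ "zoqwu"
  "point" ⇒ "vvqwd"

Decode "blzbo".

verse

In think: t→z is +6, h→o is +7, i→q is +8, n→w is +9 — the shift increases by 1 each position. The shift increases by 1 at each position, starting from +6: 6, 7, 8, ….
Undoing it on blzbo: b−6=v, l−7=e, z−8=r, b−9=s, o−10=e.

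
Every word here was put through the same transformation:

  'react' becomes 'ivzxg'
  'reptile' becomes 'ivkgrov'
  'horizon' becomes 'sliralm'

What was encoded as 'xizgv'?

This is the alphabet-reversal cipher (Atbash): a becomes z, b becomes y, etc.
Reversing it on xizgv: x↔c, i↔r, z↔a, g↔t, v↔e.

crate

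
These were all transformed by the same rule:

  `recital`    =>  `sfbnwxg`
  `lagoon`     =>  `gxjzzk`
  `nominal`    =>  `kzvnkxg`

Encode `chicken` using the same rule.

bynbrfk

Treating letters as 0–25, the rule is x ↦ 15x + 23 (mod 26).
For chicken: c(2)→15·2+23≡1=b; h(7)→15·7+23≡24=y; i(8)→15·8+23≡13=n; c(2)→15·2+23≡1=b; k(10)→15·10+23≡17=r; e(4)→15·4+23≡5=f; n(13)→15·13+23≡10=k (all mod 26).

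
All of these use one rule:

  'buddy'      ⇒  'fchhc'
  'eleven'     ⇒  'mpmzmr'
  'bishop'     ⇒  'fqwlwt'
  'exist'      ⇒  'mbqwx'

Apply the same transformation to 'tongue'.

xwrkcm

The shift depends on letter class: consonant b→f is +4, but vowel u→c is +8. Two shifts are in play — +8 for a/e/i/o/u, +4 for every other letter.
Applying it to tongue: t(cons)+4=x, o(vowel)+8=w, n(cons)+4=r, g(cons)+4=k, u(vowel)+8=c, e(vowel)+8=m.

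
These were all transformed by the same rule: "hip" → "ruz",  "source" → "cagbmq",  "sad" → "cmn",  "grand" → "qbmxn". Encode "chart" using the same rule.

mrmbd

The rule splits by letter class: vowels +12, consonants +10.
For chart: c(cons)+10=m, h(cons)+10=r, a(vowel)+12=m, r(cons)+10=b, t(cons)+10=d.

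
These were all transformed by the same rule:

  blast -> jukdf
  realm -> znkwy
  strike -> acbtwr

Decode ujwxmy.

In blast: b→j is +8, l→u is +9, a→k is +10, s→d is +11 — the shift increases by 1 each position. Letter i (0-indexed) is shifted by i+8, so successive shifts are 8, 9, 10, ….
Undoing it on ujwxmy: u−8=m, j−9=a, w−10=m, x−11=m, m−12=a, y−13=l.

mammal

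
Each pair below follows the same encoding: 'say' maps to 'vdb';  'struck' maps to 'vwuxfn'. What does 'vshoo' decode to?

spell

Every letter moves 3 places later in the alphabet, wrapping around z→a.
Reversing it on vshoo: v−3=s, s−3=p, h−3=e, o−3=l, o−3=l.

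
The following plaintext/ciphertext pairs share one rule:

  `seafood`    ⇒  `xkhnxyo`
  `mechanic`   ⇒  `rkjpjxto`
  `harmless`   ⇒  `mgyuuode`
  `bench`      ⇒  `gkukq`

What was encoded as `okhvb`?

Letter i (0-indexed) is shifted by i+5, so successive shifts are 5, 6, 7, ….
Reversing it on okhvb: o−5=j, k−6=e, h−7=a, v−8=n, b−9=s.

jeans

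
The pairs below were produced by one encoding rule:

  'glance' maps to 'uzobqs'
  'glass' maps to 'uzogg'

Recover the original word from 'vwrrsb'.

Compare letters: g→u is +14, l→z is +14, a→o is +14 — a constant shift. Each letter is shifted forward by 14 in the alphabet (a Caesar shift of +14).
Reversing it on vwrrsb: v−14=h, w−14=i, r−14=d, r−14=d, s−14=e, b−14=n.

hidden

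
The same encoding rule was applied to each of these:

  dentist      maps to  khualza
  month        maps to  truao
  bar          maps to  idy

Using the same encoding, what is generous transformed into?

The shift depends on letter class: consonant d→k is +7, but vowel e→h is +3. The rule splits by letter class: vowels +3, consonants +7.
On generous: g(cons)+7=n, e(vowel)+3=h, n(cons)+7=u, e(vowel)+3=h, r(cons)+7=y, o(vowel)+3=r, u(vowel)+3=x, s(cons)+7=z.

nhuhyrxz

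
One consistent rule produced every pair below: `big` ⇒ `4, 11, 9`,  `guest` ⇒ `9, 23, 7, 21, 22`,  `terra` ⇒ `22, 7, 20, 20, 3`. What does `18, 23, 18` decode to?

pup

b is letter #2 and maps to 4: an offset of 2. Each letter is replaced by its alphabet position (a=1..z=26) + 2.
Undoing it on 18, 23, 18: 18→(18−2)÷1=16=p, 23→(23−2)÷1=21=u, 18→(18−2)÷1=16=p.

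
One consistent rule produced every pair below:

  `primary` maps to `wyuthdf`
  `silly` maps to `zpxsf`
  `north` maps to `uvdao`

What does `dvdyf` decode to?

Shifts by position in primary: pos 0: p→w (+7), pos 1: r→y (+7), pos 2: i→u (+12), pos 3: m→t (+7), pos 4: a→h (+7), pos 5: r→d (+12) — repeating every 3. It's a Vigenère-style cipher with numeric key [7,7,12]: position i shifts by key[i mod 3].
Reversing it on dvdyf: d−7=w, v−7=o, d−12=r, y−7=r, f−7=y.

worry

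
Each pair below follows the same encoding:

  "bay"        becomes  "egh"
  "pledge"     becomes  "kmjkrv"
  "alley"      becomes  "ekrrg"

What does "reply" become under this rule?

The output letters match the input read backwards, each shifted +6: bay reversed is yab. Read the word backwards and shift each letter +6.
Applying it to reply: reverse → ylper; then shift: y+6=e, l+6=r, p+6=v, e+6=k, r+6=x.

ervkx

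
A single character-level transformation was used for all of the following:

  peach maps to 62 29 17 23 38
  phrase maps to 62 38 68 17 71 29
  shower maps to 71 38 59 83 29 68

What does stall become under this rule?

p(#16)→62 and e(#5)→29: differences scale by 3, so n = 3·pos + 14. Each letter becomes 3×(its alphabet position, a=1..z=26) + 14.
Applying it to stall: s=19→71, t=20→74, a=1→17, l=12→50, l=12→50.

71 74 17 50 50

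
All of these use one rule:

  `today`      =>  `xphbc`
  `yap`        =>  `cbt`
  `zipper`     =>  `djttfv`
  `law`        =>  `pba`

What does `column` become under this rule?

gppvqr

Vowels shift forward by 1 and consonants shift forward by 4.
On column: c(cons)+4=g, o(vowel)+1=p, l(cons)+4=p, u(vowel)+1=v, m(cons)+4=q, n(cons)+4=r.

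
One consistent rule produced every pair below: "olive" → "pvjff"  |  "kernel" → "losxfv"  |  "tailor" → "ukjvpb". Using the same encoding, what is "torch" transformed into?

uysmi

It's a Vigenère-style cipher with numeric key [1,10]: position i shifts by key[i mod 2].
Applying it to torch: t+1=u, o+10=y, r+1=s, c+10=m, h+1=i.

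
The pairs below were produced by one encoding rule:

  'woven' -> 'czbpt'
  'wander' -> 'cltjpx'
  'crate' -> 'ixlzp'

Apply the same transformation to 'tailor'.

The shift depends on letter class: consonant w→c is +6, but vowel o→z is +11. The rule splits by letter class: vowels +11, consonants +6.
Applying it to tailor: t(cons)+6=z, a(vowel)+11=l, i(vowel)+11=t, l(cons)+6=r, o(vowel)+11=z, r(cons)+6=x.

zltrzx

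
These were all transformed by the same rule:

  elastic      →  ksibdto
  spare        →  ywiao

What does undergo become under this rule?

In elastic: e→k is +6, l→s is +7, a→i is +8, s→b is +9 — the shift increases by 1 each position. Letter i (0-indexed) is shifted by i+6, so successive shifts are 6, 7, 8, ….
Applying it to undergo: u+6=a, n+7=u, d+8=l, e+9=n, r+10=b, g+11=r, o+12=a.

aulnbra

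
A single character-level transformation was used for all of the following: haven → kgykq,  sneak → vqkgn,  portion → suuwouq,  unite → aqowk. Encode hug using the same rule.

kaj

The shift depends on letter class: consonant h→k is +3, but vowel a→g is +6. Two shifts are in play — +6 for a/e/i/o/u, +3 for every other letter.
On hug: h(cons)+3=k, u(vowel)+6=a, g(cons)+3=j.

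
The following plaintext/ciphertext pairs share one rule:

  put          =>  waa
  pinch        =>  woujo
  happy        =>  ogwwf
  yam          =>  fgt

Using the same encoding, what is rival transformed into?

yocgs

The shift depends on letter class: consonant p→w is +7, but vowel u→a is +6. The rule splits by letter class: vowels +6, consonants +7.
Applying it to rival: r(cons)+7=y, i(vowel)+6=o, v(cons)+7=c, a(vowel)+6=g, l(cons)+7=s.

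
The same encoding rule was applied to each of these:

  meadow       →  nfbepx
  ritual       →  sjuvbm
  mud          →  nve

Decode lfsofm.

kernel

It's a constant shift of +1 (ROT1).
Reversing it on lfsofm: l−1=k, f−1=e, s−1=r, o−1=n, f−1=e, m−1=l.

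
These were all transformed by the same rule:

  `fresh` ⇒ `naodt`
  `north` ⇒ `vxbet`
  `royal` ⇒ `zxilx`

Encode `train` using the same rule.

baktz

Letter i (0-indexed) is shifted by i+8, so successive shifts are 8, 9, 10, ….
For train: t+8=b, r+9=a, a+10=k, i+11=t, n+12=z.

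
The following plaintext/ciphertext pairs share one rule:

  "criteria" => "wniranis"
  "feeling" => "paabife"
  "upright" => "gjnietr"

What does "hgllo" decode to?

buddy

This is an affine cipher: with a=0,…,z=25, each position x becomes (15x+18) mod 26.
Undoing it on hgllo: h(7)→7·(7−18)≡1=b; g(6)→7·(6−18)≡20=u; l(11)→7·(11−18)≡3=d; l(11)→7·(11−18)≡3=d; o(14)→7·(14−18)≡24=y (all mod 26).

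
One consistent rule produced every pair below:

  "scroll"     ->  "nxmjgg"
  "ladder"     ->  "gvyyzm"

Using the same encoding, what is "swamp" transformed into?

nrvhk

Compare letters: s→n is +21, c→x is +21, r→m is +21 — a constant shift. It's a constant shift of +21 (ROT21).
For swamp: s+21=n, w+21=r, a+21=v, m+21=h, p+21=k.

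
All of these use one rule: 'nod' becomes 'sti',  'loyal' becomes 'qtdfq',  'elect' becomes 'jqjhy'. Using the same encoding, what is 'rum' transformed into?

Compare letters: n→s is +5, o→t is +5, d→i is +5 — a constant shift. Every letter moves 5 places later in the alphabet, wrapping around z→a.
For rum: r+5=w, u+5=z, m+5=r.

wzr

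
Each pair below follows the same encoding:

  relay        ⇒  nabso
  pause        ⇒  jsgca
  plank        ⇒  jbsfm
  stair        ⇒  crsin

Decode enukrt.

r(17)→n(13) and e(4)→a(0) fit y≡15x+18 (mod 26); the inverse of 15 mod 26 is 7. Treating letters as 0–25, the rule is x ↦ 15x + 18 (mod 26).
Decoding enukrt: e(4)→7·(4−18)≡6=g; n(13)→7·(13−18)≡17=r; u(20)→7·(20−18)≡14=o; k(10)→7·(10−18)≡22=w; r(17)→7·(17−18)≡19=t; t(19)→7·(19−18)≡7=h (all mod 26).

growth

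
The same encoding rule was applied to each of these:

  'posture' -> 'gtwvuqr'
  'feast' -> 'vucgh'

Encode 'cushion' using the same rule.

pqkjuwe

The word is reversed, then every letter is shifted forward by 2.
Applying it to cushion: reverse → noihsuc; then shift: n+2=p, o+2=q, i+2=k, h+2=j, s+2=u, u+2=w, c+2=e.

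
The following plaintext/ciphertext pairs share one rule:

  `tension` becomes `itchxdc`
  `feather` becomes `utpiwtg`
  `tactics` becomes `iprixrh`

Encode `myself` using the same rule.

bnhtau

Compare letters: t→i is +15, e→t is +15, n→c is +15 — a constant shift. Each letter is shifted forward by 15 in the alphabet (a Caesar shift of +15).
For myself: m+15=b, y+15=n, s+15=h, e+15=t, l+15=a, f+15=u.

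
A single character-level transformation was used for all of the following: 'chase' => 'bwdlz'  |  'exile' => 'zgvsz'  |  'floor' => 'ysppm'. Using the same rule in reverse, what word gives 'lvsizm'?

c(2)→b(1) and h(7)→w(22) fit y≡25x+3 (mod 26); the inverse of 25 mod 26 is 25. This is an affine cipher: with a=0,…,z=25, each position x becomes (25x+3) mod 26.
Undoing it on lvsizm: l(11)→25·(11−3)≡18=s; v(21)→25·(21−3)≡8=i; s(18)→25·(18−3)≡11=l; i(8)→25·(8−3)≡21=v; z(25)→25·(25−3)≡4=e; m(12)→25·(12−3)≡17=r (all mod 26).

silver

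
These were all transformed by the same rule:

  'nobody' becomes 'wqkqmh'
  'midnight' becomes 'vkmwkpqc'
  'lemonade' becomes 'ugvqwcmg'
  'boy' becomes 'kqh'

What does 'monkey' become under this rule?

vqwtgh

The shift depends on letter class: consonant n→w is +9, but vowel o→q is +2. Two shifts are in play — +2 for a/e/i/o/u, +9 for every other letter.
On monkey: m(cons)+9=v, o(vowel)+2=q, n(cons)+9=w, k(cons)+9=t, e(vowel)+2=g, y(cons)+9=h.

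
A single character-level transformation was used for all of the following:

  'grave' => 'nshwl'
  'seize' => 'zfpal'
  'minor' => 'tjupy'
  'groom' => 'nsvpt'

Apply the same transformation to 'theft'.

It's a Vigenère-style cipher with numeric key [7,1]: position i shifts by key[i mod 2].
For theft: t+7=a, h+1=i, e+7=l, f+1=g, t+7=a.

ailga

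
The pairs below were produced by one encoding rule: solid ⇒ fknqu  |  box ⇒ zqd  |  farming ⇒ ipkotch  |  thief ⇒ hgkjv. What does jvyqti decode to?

The output letters match the input read backwards, each shifted +2: solid reversed is dilos. Read the word backwards and shift each letter +2.
Reversing it on jvyqti: shift back: j−2=h, v−2=t, y−2=w, q−2=o, t−2=r, i−2=g → htworg; then reverse → growth.

growth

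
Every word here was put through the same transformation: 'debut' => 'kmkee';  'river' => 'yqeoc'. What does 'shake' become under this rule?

In debut: d→k is +7, e→m is +8, b→k is +9, u→e is +10 — the shift increases by 1 each position. Letter i (0-indexed) is shifted by i+7, so successive shifts are 7, 8, 9, ….
Applying it to shake: s+7=z, h+8=p, a+9=j, k+10=u, e+11=p.

zpjup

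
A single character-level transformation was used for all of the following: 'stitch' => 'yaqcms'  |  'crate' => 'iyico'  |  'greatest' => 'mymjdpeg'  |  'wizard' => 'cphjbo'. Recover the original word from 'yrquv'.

skill

Letter i (0-indexed) is shifted by i+6, so successive shifts are 6, 7, 8, ….
Reversing it on yrquv: y−6=s, r−7=k, q−8=i, u−9=l, v−10=l.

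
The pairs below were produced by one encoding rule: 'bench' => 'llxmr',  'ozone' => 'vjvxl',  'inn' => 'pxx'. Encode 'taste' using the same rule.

dhcdl

The shift depends on letter class: consonant b→l is +10, but vowel e→l is +7. The rule splits by letter class: vowels +7, consonants +10.
Applying it to taste: t(cons)+10=d, a(vowel)+7=h, s(cons)+10=c, t(cons)+10=d, e(vowel)+7=l.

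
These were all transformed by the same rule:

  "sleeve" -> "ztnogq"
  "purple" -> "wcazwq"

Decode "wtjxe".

Each letter shifts forward by (position + 7), i.e. 7, 8, 9, … — the shift grows by one for each successive letter.
Reversing it on wtjxe: w−7=p, t−8=l, j−9=a, x−10=n, e−11=t.

plant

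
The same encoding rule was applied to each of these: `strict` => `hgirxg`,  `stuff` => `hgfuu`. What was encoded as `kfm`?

pun

Letters are reflected about the middle of the alphabet (position → 25−position): Atbash.
Undoing it on kfm: k↔p, f↔u, m↔n.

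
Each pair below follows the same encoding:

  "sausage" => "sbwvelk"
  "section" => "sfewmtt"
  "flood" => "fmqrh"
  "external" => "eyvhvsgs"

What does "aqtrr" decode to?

apron

In sausage: s→s is +0, a→b is +1, u→w is +2, s→v is +3 — the shift increases by 1 each position. Letter i (0-indexed) is shifted by i+0, so successive shifts are 0, 1, 2, ….
Undoing it on aqtrr: a−0=a, q−1=p, t−2=r, r−3=o, r−4=n.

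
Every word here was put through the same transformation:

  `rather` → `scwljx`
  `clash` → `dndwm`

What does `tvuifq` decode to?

In rather: r→s is +1, a→c is +2, t→w is +3, h→l is +4 — the shift increases by 1 each position. Each letter shifts forward by (position + 1), i.e. 1, 2, 3, … — the shift grows by one for each successive letter.
Undoing it on tvuifq: t−1=s, v−2=t, u−3=r, i−4=e, f−5=a, q−6=k.

streak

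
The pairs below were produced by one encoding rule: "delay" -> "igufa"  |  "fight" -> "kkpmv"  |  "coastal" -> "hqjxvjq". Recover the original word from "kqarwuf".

Shifts by position in delay: pos 0: d→i (+5), pos 1: e→g (+2), pos 2: l→u (+9), pos 3: a→f (+5), pos 4: y→a (+2) — repeating every 3. It's a Vigenère-style cipher with numeric key [5,2,9]: position i shifts by key[i mod 3].
Reversing it on kqarwuf: k−5=f, q−2=o, a−9=r, r−5=m, w−2=u, u−9=l, f−5=a.

formula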